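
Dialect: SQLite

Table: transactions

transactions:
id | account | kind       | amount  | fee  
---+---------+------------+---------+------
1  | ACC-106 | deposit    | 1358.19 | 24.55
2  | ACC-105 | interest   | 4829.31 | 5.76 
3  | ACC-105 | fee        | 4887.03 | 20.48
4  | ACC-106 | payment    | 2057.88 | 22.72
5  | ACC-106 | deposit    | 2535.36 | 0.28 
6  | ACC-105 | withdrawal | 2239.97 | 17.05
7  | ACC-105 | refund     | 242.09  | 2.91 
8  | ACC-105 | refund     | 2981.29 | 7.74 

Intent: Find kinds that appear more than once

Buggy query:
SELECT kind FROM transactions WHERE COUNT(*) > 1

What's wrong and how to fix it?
Bug: COUNT(*) is an aggregate and cannot be used in WHERE

Fix: Group first, then use HAVING for the count condition

Corrected query:
SELECT kind FROM transactions GROUP BY kind HAVING COUNT(*) > 1

Result:
kind   
-------
deposit
refund 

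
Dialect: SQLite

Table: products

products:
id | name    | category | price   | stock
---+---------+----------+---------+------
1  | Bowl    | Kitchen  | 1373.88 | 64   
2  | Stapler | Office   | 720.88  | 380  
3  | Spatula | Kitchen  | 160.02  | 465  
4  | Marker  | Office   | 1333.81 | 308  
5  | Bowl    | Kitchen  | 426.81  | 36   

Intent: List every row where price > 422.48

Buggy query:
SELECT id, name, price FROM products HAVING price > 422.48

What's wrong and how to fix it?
Bug: HAVING filters the output of aggregation, but this query has no GROUP BY and no aggregate functions, so SQLite rejects it (HAVING clause on a non-aggregate query); the condition here is per row

Fix: Replace HAVING with WHERE since the condition applies to individual rows

Corrected query:
SELECT id, name, price FROM products WHERE price > 422.48

Result:
id | name    | price  
---+---------+--------
1  | Bowl    | 1373.88
2  | Stapler | 720.88 
4  | Marker  | 1333.81
5  | Bowl    | 426.81 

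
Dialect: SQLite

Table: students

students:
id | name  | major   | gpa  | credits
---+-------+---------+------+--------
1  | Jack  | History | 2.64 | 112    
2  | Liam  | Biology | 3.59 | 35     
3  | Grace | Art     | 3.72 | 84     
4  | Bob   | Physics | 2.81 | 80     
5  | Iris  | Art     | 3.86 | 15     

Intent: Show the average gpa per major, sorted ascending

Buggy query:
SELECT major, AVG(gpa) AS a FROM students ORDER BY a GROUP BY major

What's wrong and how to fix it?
Bug: ORDER BY appears before GROUP BY; SQL clause order requires GROUP BY first

Fix: Reorder: SELECT … FROM … GROUP BY … ORDER BY …

Corrected query:
SELECT major, AVG(gpa) AS a FROM students GROUP BY major ORDER BY a

Result:
major   | a   
--------+-----
History | 2.64
Physics | 2.81
Biology | 3.59
Art     | 3.79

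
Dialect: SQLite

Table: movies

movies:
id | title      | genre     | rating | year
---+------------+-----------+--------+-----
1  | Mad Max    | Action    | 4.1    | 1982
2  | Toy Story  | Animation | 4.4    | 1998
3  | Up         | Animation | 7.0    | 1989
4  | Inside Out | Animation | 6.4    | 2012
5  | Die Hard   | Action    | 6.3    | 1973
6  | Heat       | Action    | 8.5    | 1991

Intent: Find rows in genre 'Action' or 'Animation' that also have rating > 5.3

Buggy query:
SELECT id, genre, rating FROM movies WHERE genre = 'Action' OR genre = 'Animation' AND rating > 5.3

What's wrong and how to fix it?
Bug: Without parentheses, AND is evaluated before OR, so the rating filter only applies to the 'Animation' branch

Fix: Group the OR with parentheses (or use IN), then AND the threshold

Corrected query:
SELECT id, genre, rating FROM movies WHERE (genre = 'Action' OR genre = 'Animation') AND rating > 5.3

Result:
id | genre     | rating
---+-----------+-------
3  | Animation | 7     
4  | Animation | 6.4   
5  | Action    | 6.3   
6  | Action    | 8.5   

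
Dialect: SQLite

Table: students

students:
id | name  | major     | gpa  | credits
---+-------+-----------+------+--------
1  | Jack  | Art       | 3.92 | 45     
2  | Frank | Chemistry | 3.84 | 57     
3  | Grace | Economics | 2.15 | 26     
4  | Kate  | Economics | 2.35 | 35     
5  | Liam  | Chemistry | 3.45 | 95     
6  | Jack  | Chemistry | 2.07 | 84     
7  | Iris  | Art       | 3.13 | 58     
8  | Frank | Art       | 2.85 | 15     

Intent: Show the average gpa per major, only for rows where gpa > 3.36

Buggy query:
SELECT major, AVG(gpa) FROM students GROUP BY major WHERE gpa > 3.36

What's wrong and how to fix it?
Bug: WHERE cannot follow GROUP BY

Fix: Place WHERE between FROM and GROUP BY

Corrected query:
SELECT major, AVG(gpa) FROM students WHERE gpa > 3.36 GROUP BY major

Result:
major     | AVG(gpa)
----------+---------
Art       | 3.92    
Chemistry | 3.645   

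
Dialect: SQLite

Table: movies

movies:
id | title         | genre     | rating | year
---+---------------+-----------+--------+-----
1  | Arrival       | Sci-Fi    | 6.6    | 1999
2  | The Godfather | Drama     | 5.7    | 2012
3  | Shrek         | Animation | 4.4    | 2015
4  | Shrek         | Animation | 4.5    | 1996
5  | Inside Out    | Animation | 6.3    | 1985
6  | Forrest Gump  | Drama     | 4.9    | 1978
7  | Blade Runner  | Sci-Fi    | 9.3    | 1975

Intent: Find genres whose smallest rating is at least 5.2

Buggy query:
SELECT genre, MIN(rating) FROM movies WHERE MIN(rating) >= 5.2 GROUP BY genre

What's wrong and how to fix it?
Bug: Aggregates like MIN are computed per group after WHERE runs

Fix: Use HAVING for the per-group MIN condition

Corrected query:
SELECT genre, MIN(rating) FROM movies GROUP BY genre HAVING MIN(rating) >= 5.2

Result:
genre  | MIN(rating)
-------+------------
Sci-Fi | 6.6        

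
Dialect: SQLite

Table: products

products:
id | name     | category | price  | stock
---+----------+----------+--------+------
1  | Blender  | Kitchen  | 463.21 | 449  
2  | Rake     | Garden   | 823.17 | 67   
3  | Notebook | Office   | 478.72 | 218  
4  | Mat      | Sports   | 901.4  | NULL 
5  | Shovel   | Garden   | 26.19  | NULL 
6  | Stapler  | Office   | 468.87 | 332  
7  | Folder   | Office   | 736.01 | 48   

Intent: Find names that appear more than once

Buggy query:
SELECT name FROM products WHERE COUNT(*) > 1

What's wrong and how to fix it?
Bug: COUNT(*) is an aggregate and cannot be used in WHERE

Fix: GROUP BY name, then filter groups with HAVING COUNT(*) > 1

Corrected query:
SELECT name FROM products GROUP BY name HAVING COUNT(*) > 1

Result:
(no rows)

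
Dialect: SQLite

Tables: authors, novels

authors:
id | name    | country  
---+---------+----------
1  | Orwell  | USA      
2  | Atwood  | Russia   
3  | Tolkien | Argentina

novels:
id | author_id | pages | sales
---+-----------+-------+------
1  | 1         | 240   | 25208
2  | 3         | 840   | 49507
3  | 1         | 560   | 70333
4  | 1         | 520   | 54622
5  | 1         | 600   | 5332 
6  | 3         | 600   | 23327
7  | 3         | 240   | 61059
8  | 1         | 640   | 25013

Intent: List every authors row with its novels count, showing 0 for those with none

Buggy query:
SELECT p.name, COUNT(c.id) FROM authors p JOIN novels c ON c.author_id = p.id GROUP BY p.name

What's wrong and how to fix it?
Bug: INNER JOIN drops authors rows that have no matching novels rows

Fix: Use LEFT JOIN so parents without children still appear (COUNT(c.id) gives 0)

Corrected query:
SELECT p.name, COUNT(c.id) FROM authors p LEFT JOIN novels c ON c.author_id = p.id GROUP BY p.name

Result:
name    | COUNT(c.id)
--------+------------
Atwood  | 0          
Orwell  | 5          
Tolkien | 3          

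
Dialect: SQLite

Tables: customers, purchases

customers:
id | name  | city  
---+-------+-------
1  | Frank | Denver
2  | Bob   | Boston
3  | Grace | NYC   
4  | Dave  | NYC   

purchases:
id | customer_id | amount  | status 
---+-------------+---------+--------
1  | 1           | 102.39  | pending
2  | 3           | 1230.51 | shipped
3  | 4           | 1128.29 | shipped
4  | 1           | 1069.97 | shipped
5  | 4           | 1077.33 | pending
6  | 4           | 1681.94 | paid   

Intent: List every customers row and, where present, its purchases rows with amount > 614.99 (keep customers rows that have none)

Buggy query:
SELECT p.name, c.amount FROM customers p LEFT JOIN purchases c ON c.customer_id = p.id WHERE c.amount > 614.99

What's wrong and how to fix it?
Bug: Filtering c.amount in WHERE discards the NULL rows produced by LEFT JOIN, turning it into an inner join

Fix: Move the right-table condition into the ON clause so unmatched parents are kept

Corrected query:
SELECT p.name, c.amount FROM customers p LEFT JOIN purchases c ON c.customer_id = p.id AND c.amount > 614.99

Result:
name  | amount 
------+--------
Frank | 1069.97
Bob   | NULL   
Grace | 1230.51
Dave  | 1077.33
Dave  | 1128.29
Dave  | 1681.94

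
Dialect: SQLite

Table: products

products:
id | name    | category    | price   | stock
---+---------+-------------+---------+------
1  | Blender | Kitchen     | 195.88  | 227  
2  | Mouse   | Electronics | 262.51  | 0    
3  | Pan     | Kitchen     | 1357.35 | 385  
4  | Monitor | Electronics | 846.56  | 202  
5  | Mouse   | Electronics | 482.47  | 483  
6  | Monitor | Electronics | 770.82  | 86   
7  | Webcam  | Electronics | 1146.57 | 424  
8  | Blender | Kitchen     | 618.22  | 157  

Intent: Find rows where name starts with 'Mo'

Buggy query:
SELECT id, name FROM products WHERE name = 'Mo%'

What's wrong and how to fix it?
Bug: Wildcards only work with LIKE; '=' treats '%' as a literal character

Fix: Replace '=' with LIKE so 'Mo%' is treated as a pattern

Corrected query:
SELECT id, name FROM products WHERE name LIKE 'Mo%'

Result:
id | name   
---+--------
2  | Mouse  
4  | Monitor
5  | Mouse  
6  | Monitor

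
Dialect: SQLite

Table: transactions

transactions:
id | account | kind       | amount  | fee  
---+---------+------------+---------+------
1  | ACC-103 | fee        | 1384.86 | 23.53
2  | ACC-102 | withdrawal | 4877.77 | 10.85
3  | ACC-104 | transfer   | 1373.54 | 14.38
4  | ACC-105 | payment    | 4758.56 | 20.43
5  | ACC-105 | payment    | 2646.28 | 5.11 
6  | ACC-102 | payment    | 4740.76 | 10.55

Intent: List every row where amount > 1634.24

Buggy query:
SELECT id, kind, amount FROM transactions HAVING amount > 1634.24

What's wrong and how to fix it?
Bug: This is a non-aggregate query (no GROUP BY, no aggregates), so in SQLite the HAVING clause is invalid here; a row-level condition belongs in WHERE

Fix: Use WHERE for row-level filtering

Corrected query:
SELECT id, kind, amount FROM transactions WHERE amount > 1634.24

Result:
id | kind       | amount 
---+------------+--------
2  | withdrawal | 4877.77
4  | payment    | 4758.56
5  | payment    | 2646.28
6  | payment    | 4740.76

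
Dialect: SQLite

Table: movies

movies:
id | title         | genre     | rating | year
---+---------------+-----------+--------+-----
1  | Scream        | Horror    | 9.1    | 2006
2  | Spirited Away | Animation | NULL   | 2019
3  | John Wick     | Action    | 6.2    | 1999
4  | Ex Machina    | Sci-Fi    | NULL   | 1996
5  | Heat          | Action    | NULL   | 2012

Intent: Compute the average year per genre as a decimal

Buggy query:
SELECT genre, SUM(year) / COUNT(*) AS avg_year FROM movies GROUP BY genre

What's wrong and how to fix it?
Bug: Both operands are integers, so '/' performs integer division and truncates

Fix: Cast one side to REAL so the division keeps the fractional part

Corrected query:
SELECT genre, SUM(year) * 1.0 / COUNT(*) AS avg_year FROM movies GROUP BY genre

Result:
genre     | avg_year
----------+---------
Action    | 2005.5  
Animation | 2019    
Horror    | 2006    
Sci-Fi    | 1996    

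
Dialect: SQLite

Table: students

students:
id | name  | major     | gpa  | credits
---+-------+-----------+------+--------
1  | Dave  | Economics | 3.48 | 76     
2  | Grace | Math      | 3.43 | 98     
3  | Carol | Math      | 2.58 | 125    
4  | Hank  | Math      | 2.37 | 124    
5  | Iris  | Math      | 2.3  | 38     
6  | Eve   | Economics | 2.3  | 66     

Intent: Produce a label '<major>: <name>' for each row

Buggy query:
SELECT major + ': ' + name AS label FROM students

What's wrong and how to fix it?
Bug: '+' is numeric addition; on text columns SQLite converts them to 0 instead of concatenating

Fix: Replace + with || to concatenate text

Corrected query:
SELECT major || ': ' || name AS label FROM students

Result:
label          
---------------
Economics: Dave
Math: Grace    
Math: Carol    
Math: Hank     
Math: Iris     
Economics: Eve 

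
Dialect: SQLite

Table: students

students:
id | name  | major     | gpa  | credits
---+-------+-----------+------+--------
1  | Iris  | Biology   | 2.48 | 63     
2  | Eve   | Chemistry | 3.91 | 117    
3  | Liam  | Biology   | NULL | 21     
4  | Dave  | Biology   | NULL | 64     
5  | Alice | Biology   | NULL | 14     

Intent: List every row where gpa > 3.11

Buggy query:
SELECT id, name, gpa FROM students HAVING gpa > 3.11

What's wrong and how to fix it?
Bug: HAVING filters the output of aggregation, but this query has no GROUP BY and no aggregate functions, so SQLite rejects it (HAVING clause on a non-aggregate query); the condition here is per row

Fix: Use WHERE for row-level filtering

Corrected query:
SELECT id, name, gpa FROM students WHERE gpa > 3.11

Result:
id | name | gpa 
---+------+-----
2  | Eve  | 3.91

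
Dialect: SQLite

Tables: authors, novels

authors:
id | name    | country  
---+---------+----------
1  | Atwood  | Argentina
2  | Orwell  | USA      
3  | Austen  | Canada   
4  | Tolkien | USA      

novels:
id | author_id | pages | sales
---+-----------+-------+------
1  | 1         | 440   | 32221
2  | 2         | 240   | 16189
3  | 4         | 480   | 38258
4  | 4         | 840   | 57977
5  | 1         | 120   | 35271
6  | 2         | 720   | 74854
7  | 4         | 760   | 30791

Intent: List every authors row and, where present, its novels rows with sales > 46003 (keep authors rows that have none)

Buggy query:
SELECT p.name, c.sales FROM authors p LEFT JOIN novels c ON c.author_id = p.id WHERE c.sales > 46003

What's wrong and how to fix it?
Bug: A WHERE condition on the right-hand table after LEFT JOIN drops unmatched parents

Fix: Put 'c.sales > 46003' in the JOIN's ON clause instead of WHERE

Corrected query:
SELECT p.name, c.sales FROM authors p LEFT JOIN novels c ON c.author_id = p.id AND c.sales > 46003

Result:
name    | sales
--------+------
Atwood  | NULL 
Orwell  | 74854
Austen  | NULL 
Tolkien | 57977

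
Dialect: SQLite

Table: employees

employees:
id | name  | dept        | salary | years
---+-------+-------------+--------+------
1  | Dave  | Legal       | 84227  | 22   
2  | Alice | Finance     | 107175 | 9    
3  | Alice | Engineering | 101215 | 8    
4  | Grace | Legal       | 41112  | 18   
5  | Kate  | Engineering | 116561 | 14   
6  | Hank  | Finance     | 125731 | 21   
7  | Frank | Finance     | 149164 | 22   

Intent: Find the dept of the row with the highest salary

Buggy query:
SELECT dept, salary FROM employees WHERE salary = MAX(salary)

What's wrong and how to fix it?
Bug: MAX(salary) is an aggregate and cannot be used directly in WHERE

Fix: Use a subquery: WHERE salary = (SELECT MAX(salary) FROM employees)

Corrected query:
SELECT dept, salary FROM employees WHERE salary = (SELECT MAX(salary) FROM employees)

Result:
dept    | salary
--------+-------
Finance | 149164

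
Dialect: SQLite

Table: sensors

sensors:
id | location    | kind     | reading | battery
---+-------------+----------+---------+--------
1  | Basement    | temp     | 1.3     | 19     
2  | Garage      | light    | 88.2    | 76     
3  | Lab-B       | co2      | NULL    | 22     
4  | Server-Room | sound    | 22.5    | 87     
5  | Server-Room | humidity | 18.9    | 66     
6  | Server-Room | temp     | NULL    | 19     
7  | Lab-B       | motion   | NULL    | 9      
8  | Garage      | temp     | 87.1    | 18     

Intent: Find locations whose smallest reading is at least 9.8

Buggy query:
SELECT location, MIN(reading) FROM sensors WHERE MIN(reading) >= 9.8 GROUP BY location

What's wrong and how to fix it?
Bug: MIN() in WHERE is a misuse of aggregate

Fix: Replace WHERE with HAVING after the GROUP BY

Corrected query:
SELECT location, MIN(reading) FROM sensors GROUP BY location HAVING MIN(reading) >= 9.8

Result:
location    | MIN(reading)
------------+-------------
Garage      | 87.1        
Server-Room | 18.9        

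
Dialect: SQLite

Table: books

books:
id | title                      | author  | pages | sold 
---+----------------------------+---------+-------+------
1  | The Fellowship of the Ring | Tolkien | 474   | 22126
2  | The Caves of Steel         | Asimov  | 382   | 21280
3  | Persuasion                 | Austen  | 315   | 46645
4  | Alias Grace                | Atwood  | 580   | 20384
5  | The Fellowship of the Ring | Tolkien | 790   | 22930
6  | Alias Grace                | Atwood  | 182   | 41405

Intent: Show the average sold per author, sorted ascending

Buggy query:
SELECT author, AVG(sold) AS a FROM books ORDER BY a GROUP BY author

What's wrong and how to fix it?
Bug: ORDER BY appears before GROUP BY; SQL clause order requires GROUP BY first

Fix: Move ORDER BY to the end, after GROUP BY

Corrected query:
SELECT author, AVG(sold) AS a FROM books GROUP BY author ORDER BY a

Result:
author  | a      
--------+--------
Asimov  | 21280  
Tolkien | 22528  
Atwood  | 30894.5
Austen  | 46645  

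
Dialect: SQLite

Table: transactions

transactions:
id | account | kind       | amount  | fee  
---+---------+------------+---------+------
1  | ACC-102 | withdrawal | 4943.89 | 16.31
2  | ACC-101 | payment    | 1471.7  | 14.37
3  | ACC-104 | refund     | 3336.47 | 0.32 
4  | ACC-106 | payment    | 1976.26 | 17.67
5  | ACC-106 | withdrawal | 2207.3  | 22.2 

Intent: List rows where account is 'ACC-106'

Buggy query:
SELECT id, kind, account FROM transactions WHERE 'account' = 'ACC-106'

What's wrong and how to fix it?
Bug: 'account' in single quotes is a string literal, not the column; the comparison is literal-vs-literal and never true

Fix: Remove the quotes around the column name (or use double quotes for an identifier)

Corrected query:
SELECT id, kind, account FROM transactions WHERE account = 'ACC-106'

Result:
id | kind       | account
---+------------+--------
4  | payment    | ACC-106
5  | withdrawal | ACC-106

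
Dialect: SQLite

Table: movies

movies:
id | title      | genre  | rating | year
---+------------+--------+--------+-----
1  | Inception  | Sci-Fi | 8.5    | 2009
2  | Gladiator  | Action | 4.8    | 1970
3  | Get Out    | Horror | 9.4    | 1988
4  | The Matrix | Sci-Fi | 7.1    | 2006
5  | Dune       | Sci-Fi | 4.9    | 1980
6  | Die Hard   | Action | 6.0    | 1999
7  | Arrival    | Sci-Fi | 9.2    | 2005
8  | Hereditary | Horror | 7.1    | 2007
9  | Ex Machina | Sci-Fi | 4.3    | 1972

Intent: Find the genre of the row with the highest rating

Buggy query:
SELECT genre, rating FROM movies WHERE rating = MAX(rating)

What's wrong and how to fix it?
Bug: WHERE is evaluated per row; an aggregate over the whole table isn't defined there

Fix: Use a subquery: WHERE rating = (SELECT MAX(rating) FROM movies)

Corrected query:
SELECT genre, rating FROM movies WHERE rating = (SELECT MAX(rating) FROM movies)

Result:
genre  | rating
-------+-------
Horror | 9.4   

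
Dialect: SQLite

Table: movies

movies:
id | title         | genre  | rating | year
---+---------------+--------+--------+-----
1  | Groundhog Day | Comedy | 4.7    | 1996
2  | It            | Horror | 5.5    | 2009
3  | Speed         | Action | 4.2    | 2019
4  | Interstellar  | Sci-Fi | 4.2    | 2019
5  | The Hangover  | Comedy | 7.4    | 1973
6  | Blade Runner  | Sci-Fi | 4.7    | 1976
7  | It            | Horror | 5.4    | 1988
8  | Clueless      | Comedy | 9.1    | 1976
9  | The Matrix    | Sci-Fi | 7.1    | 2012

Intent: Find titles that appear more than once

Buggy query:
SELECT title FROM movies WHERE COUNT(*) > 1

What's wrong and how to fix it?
Bug: COUNT(*) is an aggregate and cannot be used in WHERE

Fix: GROUP BY title, then filter groups with HAVING COUNT(*) > 1

Corrected query:
SELECT title FROM movies GROUP BY title HAVING COUNT(*) > 1

Result:
title
-----
It   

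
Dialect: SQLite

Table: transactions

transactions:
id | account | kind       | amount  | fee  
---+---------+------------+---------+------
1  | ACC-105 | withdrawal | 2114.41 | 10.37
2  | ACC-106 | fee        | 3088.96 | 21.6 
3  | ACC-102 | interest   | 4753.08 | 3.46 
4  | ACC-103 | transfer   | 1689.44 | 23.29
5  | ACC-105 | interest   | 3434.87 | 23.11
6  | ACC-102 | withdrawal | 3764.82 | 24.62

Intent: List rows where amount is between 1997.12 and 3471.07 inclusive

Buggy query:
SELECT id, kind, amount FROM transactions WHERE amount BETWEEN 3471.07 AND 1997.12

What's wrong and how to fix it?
Bug: BETWEEN expects the lower bound first; with 3471.07 AND 1997.12 the range is empty

Fix: Swap the bounds so the smaller value comes first

Corrected query:
SELECT id, kind, amount FROM transactions WHERE amount BETWEEN 1997.12 AND 3471.07

Result:
id | kind       | amount 
---+------------+--------
1  | withdrawal | 2114.41
2  | fee        | 3088.96
5  | interest   | 3434.87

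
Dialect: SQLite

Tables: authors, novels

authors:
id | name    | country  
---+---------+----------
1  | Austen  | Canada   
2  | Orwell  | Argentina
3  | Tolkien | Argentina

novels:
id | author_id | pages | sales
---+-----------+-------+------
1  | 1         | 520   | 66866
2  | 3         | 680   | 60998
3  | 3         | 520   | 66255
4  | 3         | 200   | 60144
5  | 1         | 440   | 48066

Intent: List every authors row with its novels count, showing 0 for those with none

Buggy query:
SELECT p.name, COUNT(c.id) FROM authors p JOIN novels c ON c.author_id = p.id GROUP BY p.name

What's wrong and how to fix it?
Bug: INNER JOIN drops authors rows that have no matching novels rows

Fix: Use LEFT JOIN so parents without children still appear (COUNT(c.id) gives 0)

Corrected query:
SELECT p.name, COUNT(c.id) FROM authors p LEFT JOIN novels c ON c.author_id = p.id GROUP BY p.name

Result:
name    | COUNT(c.id)
--------+------------
Austen  | 2          
Orwell  | 0          
Tolkien | 3          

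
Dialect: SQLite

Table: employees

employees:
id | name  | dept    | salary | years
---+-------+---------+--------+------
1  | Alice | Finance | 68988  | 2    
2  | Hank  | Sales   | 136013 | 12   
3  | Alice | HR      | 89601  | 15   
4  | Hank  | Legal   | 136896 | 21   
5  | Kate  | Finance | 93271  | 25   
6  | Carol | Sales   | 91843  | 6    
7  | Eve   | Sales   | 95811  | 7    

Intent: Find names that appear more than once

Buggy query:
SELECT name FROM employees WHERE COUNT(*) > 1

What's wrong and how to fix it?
Bug: COUNT(*) is an aggregate and cannot be used in WHERE

Fix: Group first, then use HAVING for the count condition

Corrected query:
SELECT name FROM employees GROUP BY name HAVING COUNT(*) > 1

Result:
name 
-----
Alice
Hank 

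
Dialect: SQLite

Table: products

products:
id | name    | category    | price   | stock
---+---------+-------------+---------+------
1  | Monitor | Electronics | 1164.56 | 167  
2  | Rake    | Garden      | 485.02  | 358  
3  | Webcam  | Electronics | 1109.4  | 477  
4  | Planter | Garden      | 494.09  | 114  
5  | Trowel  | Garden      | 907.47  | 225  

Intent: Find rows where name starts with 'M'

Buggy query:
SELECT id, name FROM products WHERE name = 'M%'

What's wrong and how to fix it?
Bug: Wildcards only work with LIKE; '=' treats '%' as a literal character

Fix: Replace '=' with LIKE so 'M%' is treated as a pattern

Corrected query:
SELECT id, name FROM products WHERE name LIKE 'M%'

Result:
id | name   
---+--------
1  | Monitor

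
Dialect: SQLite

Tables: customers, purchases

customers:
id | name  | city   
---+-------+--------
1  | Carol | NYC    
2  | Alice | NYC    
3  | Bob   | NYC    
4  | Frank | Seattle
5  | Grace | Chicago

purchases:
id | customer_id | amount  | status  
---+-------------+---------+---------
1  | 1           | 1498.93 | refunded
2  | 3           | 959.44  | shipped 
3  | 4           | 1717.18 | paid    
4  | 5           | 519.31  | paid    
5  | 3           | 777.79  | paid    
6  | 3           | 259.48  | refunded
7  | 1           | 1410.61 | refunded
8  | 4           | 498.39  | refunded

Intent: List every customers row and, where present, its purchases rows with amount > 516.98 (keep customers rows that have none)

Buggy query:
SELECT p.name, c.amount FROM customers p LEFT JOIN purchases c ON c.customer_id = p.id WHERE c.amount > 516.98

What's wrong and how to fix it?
Bug: Filtering c.amount in WHERE discards the NULL rows produced by LEFT JOIN, turning it into an inner join

Fix: Put 'c.amount > 516.98' in the JOIN's ON clause instead of WHERE

Corrected query:
SELECT p.name, c.amount FROM customers p LEFT JOIN purchases c ON c.customer_id = p.id AND c.amount > 516.98

Result:
name  | amount 
------+--------
Carol | 1410.61
Carol | 1498.93
Alice | NULL   
Bob   | 777.79 
Bob   | 959.44 
Frank | 1717.18
Grace | 519.31 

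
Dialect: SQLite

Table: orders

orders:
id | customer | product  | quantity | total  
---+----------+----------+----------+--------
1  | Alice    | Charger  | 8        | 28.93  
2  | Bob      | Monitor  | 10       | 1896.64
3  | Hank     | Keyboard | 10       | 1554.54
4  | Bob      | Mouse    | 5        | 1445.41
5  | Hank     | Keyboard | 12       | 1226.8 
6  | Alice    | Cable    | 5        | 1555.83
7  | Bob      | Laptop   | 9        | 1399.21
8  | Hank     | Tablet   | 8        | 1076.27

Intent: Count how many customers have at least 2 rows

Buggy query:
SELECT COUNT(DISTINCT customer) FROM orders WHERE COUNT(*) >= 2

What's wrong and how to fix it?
Bug: WHERE filters individual rows, not groups, so a group-level COUNT is invalid there

Fix: Group first with HAVING COUNT(*) >= 2, then COUNT the resulting groups

Corrected query:
SELECT COUNT(*) FROM (SELECT customer FROM orders GROUP BY customer HAVING COUNT(*) >= 2)

Result:
COUNT(*)
--------
3       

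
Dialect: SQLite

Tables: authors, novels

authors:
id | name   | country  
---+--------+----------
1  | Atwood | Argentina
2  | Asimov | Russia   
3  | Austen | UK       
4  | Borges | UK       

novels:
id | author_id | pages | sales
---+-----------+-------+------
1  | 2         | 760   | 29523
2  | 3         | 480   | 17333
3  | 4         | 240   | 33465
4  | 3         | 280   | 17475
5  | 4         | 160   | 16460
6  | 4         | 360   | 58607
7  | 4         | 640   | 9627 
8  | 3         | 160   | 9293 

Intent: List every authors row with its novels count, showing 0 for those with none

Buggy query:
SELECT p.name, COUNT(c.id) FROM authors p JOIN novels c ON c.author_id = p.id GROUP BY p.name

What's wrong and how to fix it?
Bug: INNER JOIN drops authors rows that have no matching novels rows

Fix: Use LEFT JOIN so parents without children still appear (COUNT(c.id) gives 0)

Corrected query:
SELECT p.name, COUNT(c.id) FROM authors p LEFT JOIN novels c ON c.author_id = p.id GROUP BY p.name

Result:
name   | COUNT(c.id)
-------+------------
Asimov | 1          
Atwood | 0          
Austen | 3          
Borges | 4          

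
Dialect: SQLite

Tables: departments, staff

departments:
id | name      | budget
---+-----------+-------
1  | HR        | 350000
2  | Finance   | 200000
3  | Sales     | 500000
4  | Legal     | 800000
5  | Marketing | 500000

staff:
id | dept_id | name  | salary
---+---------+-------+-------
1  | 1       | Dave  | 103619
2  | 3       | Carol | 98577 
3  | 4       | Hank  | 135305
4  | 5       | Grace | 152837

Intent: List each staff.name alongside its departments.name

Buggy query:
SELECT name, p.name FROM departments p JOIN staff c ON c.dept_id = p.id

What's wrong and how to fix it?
Bug: Both tables have a 'name' column; the unqualified reference is ambiguous

Fix: Qualify the column with its table alias (c.name)

Corrected query:
SELECT c.name, p.name FROM departments p JOIN staff c ON c.dept_id = p.id

Result:
name  | name     
------+----------
Dave  | HR       
Carol | Sales    
Hank  | Legal    
Grace | Marketing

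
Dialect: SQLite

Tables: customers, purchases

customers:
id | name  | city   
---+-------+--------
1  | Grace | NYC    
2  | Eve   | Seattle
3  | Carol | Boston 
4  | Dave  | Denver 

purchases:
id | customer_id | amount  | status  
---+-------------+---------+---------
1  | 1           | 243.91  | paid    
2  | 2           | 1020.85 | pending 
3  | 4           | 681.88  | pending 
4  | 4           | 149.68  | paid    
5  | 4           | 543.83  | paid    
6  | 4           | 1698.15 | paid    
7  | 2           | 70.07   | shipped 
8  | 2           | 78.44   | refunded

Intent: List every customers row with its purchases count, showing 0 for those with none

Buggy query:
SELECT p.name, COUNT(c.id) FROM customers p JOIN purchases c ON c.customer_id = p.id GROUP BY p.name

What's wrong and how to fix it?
Bug: INNER JOIN drops customers rows that have no matching purchases rows

Fix: Use LEFT JOIN so parents without children still appear (COUNT(c.id) gives 0)

Corrected query:
SELECT p.name, COUNT(c.id) FROM customers p LEFT JOIN purchases c ON c.customer_id = p.id GROUP BY p.name

Result:
name  | COUNT(c.id)
------+------------
Carol | 0          
Dave  | 4          
Eve   | 3          
Grace | 1          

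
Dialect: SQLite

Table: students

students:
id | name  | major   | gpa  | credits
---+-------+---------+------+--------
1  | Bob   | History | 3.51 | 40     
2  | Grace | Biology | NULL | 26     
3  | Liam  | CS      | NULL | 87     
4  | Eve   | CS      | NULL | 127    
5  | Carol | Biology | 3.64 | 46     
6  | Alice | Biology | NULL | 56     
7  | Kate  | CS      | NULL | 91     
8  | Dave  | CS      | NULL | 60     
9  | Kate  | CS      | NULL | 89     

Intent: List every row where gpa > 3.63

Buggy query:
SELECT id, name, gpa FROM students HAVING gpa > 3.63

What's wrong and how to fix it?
Bug: HAVING filters the output of aggregation, but this query has no GROUP BY and no aggregate functions, so SQLite rejects it (HAVING clause on a non-aggregate query); the condition here is per row

Fix: Replace HAVING with WHERE since the condition applies to individual rows

Corrected query:
SELECT id, name, gpa FROM students WHERE gpa > 3.63

Result:
id | name  | gpa 
---+-------+-----
5  | Carol | 3.64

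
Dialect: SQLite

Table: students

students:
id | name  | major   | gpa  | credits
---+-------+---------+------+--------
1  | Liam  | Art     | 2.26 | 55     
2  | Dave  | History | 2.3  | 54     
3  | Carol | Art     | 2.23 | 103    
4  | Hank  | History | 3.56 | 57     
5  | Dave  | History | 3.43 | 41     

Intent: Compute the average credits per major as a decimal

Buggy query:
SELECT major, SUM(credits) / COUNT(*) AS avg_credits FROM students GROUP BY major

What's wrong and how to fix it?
Bug: SUM(credits) and COUNT(*) are both integers; the division truncates the fractional part

Fix: Multiply by 1.0 (or CAST to REAL) to force floating-point division

Corrected query:
SELECT major, SUM(credits) * 1.0 / COUNT(*) AS avg_credits FROM students GROUP BY major

Result:
major   | avg_credits
--------+------------
Art     | 79         
History | 50.666667  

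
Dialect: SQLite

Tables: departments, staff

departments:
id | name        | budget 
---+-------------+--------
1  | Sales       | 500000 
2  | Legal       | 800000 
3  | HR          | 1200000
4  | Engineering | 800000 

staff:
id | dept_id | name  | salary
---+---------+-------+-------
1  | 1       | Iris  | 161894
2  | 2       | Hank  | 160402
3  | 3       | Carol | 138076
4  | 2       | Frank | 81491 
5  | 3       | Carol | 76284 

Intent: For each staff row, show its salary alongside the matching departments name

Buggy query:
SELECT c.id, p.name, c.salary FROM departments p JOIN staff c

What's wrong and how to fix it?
Bug: JOIN with no ON clause produces a cartesian product; every staff row pairs with every departments row

Fix: Add ON c.dept_id = p.id to the JOIN

Corrected query:
SELECT c.id, p.name, c.salary FROM departments p JOIN staff c ON c.dept_id = p.id

Result:
id | name  | salary
---+-------+-------
1  | Sales | 161894
2  | Legal | 160402
3  | HR    | 138076
4  | Legal | 81491 
5  | HR    | 76284 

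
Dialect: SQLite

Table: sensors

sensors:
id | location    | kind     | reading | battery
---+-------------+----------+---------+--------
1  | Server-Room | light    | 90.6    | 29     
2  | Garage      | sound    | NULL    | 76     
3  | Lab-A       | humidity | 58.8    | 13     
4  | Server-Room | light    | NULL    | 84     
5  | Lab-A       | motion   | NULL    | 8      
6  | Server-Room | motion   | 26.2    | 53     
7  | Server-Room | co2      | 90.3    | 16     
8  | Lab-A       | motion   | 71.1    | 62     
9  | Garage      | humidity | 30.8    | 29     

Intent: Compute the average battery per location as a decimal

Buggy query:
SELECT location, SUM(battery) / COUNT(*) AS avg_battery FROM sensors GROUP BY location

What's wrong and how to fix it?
Bug: SUM(battery) and COUNT(*) are both integers; the division truncates the fractional part

Fix: Cast one side to REAL so the division keeps the fractional part

Corrected query:
SELECT location, SUM(battery) * 1.0 / COUNT(*) AS avg_battery FROM sensors GROUP BY location

Result:
location    | avg_battery
------------+------------
Garage      | 52.5       
Lab-A       | 27.666667  
Server-Room | 45.5       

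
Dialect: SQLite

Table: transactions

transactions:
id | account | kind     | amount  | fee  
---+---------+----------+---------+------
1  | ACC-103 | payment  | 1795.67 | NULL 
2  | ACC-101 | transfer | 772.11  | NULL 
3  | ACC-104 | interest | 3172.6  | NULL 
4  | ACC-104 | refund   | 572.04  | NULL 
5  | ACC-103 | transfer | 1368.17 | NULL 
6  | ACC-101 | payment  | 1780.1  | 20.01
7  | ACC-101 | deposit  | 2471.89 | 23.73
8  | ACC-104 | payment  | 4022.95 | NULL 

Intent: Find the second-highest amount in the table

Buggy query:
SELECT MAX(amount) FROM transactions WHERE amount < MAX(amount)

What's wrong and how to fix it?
Bug: MAX(amount) on the right of the comparison is an aggregate-in-WHERE error

Fix: Put the inner MAX in a scalar subquery

Corrected query:
SELECT MAX(amount) FROM transactions WHERE amount < (SELECT MAX(amount) FROM transactions)

Result:
MAX(amount)
-----------
3172.6     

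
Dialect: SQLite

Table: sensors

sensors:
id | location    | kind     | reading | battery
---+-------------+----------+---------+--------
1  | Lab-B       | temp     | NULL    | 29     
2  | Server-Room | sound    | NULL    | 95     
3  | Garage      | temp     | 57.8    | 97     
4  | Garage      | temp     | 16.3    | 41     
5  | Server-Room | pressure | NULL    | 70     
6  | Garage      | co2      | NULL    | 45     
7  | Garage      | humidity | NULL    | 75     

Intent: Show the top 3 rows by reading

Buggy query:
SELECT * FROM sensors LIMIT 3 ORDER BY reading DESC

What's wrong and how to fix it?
Bug: ORDER BY cannot follow LIMIT; LIMIT is the final clause

Fix: Swap the clauses: ORDER BY first, then LIMIT

Corrected query:
SELECT * FROM sensors ORDER BY reading DESC LIMIT 3

Result:
id | location | kind | reading | battery
---+----------+------+---------+--------
3  | Garage   | temp | 57.8    | 97     
4  | Garage   | temp | 16.3    | 41     
1  | Lab-B    | temp | NULL    | 29     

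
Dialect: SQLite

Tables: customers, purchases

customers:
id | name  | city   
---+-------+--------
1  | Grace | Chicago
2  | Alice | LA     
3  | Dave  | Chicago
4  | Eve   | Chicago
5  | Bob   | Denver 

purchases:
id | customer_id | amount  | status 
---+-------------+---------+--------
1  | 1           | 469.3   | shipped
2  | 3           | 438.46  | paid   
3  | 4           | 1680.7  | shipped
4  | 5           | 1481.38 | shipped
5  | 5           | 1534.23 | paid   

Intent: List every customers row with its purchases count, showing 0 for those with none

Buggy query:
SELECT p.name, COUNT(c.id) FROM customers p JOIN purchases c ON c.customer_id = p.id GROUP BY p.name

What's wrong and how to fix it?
Bug: An inner join excludes parents with zero children

Fix: Switch to LEFT JOIN to retain unmatched parent rows

Corrected query:
SELECT p.name, COUNT(c.id) FROM customers p LEFT JOIN purchases c ON c.customer_id = p.id GROUP BY p.name

Result:
name  | COUNT(c.id)
------+------------
Alice | 0          
Bob   | 2          
Dave  | 1          
Eve   | 1          
Grace | 1          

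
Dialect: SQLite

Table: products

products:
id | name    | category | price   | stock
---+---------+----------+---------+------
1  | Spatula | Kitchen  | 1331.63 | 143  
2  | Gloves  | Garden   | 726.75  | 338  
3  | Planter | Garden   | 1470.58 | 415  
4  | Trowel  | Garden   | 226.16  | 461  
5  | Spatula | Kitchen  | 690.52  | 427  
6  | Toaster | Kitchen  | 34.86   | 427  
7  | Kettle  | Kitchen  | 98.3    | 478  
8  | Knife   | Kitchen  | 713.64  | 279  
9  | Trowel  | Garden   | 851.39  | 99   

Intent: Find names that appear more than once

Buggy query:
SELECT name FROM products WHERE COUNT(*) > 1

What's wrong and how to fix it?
Bug: WHERE can't reference COUNT(*); aggregates are computed after WHERE

Fix: GROUP BY name, then filter groups with HAVING COUNT(*) > 1

Corrected query:
SELECT name FROM products GROUP BY name HAVING COUNT(*) > 1

Result:
name   
-------
Spatula
Trowel 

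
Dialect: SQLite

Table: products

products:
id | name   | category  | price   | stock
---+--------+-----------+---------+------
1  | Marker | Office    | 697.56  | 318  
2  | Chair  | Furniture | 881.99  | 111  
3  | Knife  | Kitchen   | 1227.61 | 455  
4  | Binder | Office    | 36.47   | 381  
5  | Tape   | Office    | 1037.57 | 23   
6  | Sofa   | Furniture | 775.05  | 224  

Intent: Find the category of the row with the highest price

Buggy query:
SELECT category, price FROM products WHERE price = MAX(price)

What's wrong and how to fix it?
Bug: WHERE is evaluated per row; an aggregate over the whole table isn't defined there

Fix: Use a subquery: WHERE price = (SELECT MAX(price) FROM products)

Corrected query:
SELECT category, price FROM products WHERE price = (SELECT MAX(price) FROM products)

Result:
category | price  
---------+--------
Kitchen  | 1227.61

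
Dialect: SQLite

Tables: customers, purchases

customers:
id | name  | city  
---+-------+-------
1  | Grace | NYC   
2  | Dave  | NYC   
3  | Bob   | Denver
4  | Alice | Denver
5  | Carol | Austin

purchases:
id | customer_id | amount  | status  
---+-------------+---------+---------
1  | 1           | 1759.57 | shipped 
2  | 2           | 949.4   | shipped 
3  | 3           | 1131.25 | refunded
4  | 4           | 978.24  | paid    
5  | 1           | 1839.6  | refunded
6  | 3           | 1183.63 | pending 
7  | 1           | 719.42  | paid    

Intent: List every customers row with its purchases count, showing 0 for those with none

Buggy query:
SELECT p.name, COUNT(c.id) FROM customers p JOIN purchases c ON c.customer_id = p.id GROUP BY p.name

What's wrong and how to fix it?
Bug: An inner join excludes parents with zero children

Fix: Switch to LEFT JOIN to retain unmatched parent rows

Corrected query:
SELECT p.name, COUNT(c.id) FROM customers p LEFT JOIN purchases c ON c.customer_id = p.id GROUP BY p.name

Result:
name  | COUNT(c.id)
------+------------
Alice | 1          
Bob   | 2          
Carol | 0          
Dave  | 1          
Grace | 3          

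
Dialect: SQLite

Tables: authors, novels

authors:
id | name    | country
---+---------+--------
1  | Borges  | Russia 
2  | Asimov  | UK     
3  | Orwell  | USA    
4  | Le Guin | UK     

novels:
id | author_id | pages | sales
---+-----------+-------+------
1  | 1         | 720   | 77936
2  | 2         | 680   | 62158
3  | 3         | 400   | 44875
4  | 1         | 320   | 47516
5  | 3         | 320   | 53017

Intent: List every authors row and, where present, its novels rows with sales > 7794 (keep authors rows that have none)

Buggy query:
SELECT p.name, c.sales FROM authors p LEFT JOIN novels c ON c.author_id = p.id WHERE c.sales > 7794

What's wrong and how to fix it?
Bug: Filtering c.sales in WHERE discards the NULL rows produced by LEFT JOIN, turning it into an inner join

Fix: Put 'c.sales > 7794' in the JOIN's ON clause instead of WHERE

Corrected query:
SELECT p.name, c.sales FROM authors p LEFT JOIN novels c ON c.author_id = p.id AND c.sales > 7794

Result:
name    | sales
--------+------
Borges  | 47516
Borges  | 77936
Asimov  | 62158
Orwell  | 44875
Orwell  | 53017
Le Guin | NULL 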